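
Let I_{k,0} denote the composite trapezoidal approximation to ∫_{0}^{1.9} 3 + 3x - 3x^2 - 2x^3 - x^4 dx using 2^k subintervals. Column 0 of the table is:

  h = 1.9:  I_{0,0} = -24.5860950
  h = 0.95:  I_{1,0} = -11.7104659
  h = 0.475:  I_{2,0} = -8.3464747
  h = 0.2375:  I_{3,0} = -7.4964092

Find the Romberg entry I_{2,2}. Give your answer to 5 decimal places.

-7.21225

I_{1,1} = (4·(-11.7104659) − (-24.5860950)) / 3 = -7.4185895
I_{2,1} = (4·(-8.3464747) − (-11.7104659)) / 3 = -7.2251443
I_{2,2} = -7.2251443 + (-7.2251443 − (-7.4185895))/15 = -7.2122480
(Column j=1 coincides with Simpson's rule on the same nodes.)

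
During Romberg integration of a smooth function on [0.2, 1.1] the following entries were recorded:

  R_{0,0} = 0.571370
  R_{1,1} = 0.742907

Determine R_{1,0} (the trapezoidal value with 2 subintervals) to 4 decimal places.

From R_{1,1} = (4·R_{1,0} − R_{0,0})/3, solve for R_{1,0}:
4·R_{1,0} = 3·0.742907 + 0.571370 = 2.800091
R_{1,0} = 0.700023

0.7000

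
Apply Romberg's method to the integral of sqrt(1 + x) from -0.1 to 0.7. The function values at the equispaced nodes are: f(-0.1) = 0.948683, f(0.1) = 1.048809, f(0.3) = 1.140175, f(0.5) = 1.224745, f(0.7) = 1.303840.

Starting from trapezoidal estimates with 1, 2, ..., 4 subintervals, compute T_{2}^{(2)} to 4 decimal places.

0.9085

T_{0}^{(0)} (trapezoid, 1 panel, h=0.8000): 0.901009
T_{1}^{(0)} (trapezoid, 2 panels, h=0.4000): 0.906575
T_{2}^{(0)} (trapezoid, 4 panels, h=0.2000): 0.907998
T_{1}^{(1)} = 0.906575 + (0.906575 − 0.901009)/3 = 0.908430
T_{2}^{(1)} = 0.907998 + (0.907998 − 0.906575)/3 = 0.908472
T_{2}^{(2)} = 0.908472 + (0.908472 − 0.908430)/15 = 0.908475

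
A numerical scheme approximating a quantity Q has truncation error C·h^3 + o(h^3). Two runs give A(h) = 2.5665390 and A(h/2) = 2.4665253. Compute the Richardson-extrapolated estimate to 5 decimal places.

2.45224

Extrapolated value = (8·A(h/2) − A(h)) / (8 − 1)
= (8·2.4665253 − 2.5665390) / 7
= 17.1656634 / 7 = 2.4522376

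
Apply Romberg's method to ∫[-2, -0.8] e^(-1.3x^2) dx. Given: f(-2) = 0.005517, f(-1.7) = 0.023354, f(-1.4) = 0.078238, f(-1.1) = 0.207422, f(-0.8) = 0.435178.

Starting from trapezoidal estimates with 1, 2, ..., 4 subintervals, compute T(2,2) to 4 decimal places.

T(0,0) (trapezoid, 1 panel, h=1.2000): 0.264417
T(1,0) (trapezoid, 2 panels, h=0.6000): 0.179151
T(2,0) (trapezoid, 4 panels, h=0.3000): 0.158808
T(1,1) = 0.179151 + (0.179151 − 0.264417)/3 = 0.150729
T(2,1) = 0.158808 + (0.158808 − 0.179151)/3 = 0.152027
T(2,2) = 0.152027 + (0.152027 − 0.150729)/15 = 0.152114

0.1521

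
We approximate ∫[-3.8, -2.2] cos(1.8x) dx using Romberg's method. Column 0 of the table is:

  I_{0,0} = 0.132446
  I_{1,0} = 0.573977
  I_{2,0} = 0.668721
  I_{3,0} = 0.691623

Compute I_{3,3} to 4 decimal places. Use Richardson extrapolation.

0.6992

Richardson extrapolation on the trapezoidal column (denominator 4−1=3):
I_{1,1} = (4·0.573977 − 0.132446) / 3 = 0.721154
I_{2,1} = (4·0.668721 − 0.573977) / 3 = 0.700302
I_{3,1} = 0.691623 + (0.691623 − 0.668721)/3 = 0.699257
I_{2,2} = 0.700302 + (0.700302 − 0.721154)/15 = 0.698912
I_{3,2} = 0.699257 + (0.699257 − 0.700302)/15 = 0.699187
I_{3,3} = (64·0.699187 − 0.698912) / 63 = 0.699191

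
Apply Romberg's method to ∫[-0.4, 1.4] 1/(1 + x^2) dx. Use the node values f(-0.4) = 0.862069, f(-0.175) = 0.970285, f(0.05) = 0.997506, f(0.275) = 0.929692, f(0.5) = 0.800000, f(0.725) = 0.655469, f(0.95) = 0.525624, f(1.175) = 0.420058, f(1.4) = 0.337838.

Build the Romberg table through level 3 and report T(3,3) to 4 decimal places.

1.3309

T(0,0) (trapezoid, 1 panel, h=1.8000): 1.079916
T(1,0) (trapezoid, 2 panels, h=0.9000): 1.259958
T(2,0) (trapezoid, 4 panels, h=0.4500): 1.315388
T(3,0) (trapezoid, 8 panels, h=0.2250): 1.327182
T(1,1) = 1.259958 + (1.259958 − 1.079916)/3 = 1.319972
T(2,1) = 1.315388 + (1.315388 − 1.259958)/3 = 1.333865
T(3,1) = 1.327182 + (1.327182 − 1.315388)/3 = 1.331113
T(2,2) = 1.333865 + (1.333865 − 1.319972)/15 = 1.334791
T(3,2) = 1.331113 + (1.331113 − 1.333865)/15 = 1.330930
T(3,3) = 1.330930 + (1.330930 − 1.334791)/63 = 1.330869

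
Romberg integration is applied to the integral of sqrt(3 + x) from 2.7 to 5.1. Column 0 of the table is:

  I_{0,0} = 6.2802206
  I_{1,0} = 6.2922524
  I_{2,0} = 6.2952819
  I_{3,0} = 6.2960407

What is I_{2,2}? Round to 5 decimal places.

Richardson extrapolation on the trapezoidal column (denominator 4−1=3):
I_{1,1} = (4·6.2922524 − 6.2802206) / 3 = 6.2962630
I_{2,1} = (4·6.2952819 − 6.2922524) / 3 = 6.2962917
I_{2,2} = 6.2962917 + (6.2962917 − 6.2962630)/15 = 6.2962936

6.29629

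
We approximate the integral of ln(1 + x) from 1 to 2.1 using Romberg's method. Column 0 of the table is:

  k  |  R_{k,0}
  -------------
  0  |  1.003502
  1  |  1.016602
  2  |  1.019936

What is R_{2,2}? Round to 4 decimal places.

Richardson extrapolation on the trapezoidal column (denominator 4−1=3):
R_{1,1} = 1.016602 + (1.016602 − 1.003502)/3 = 1.020969
R_{2,1} = (4·1.019936 − 1.016602) / 3 = 1.021047
R_{2,2} = (16·1.021047 − 1.020969) / 15 = 1.021052

1.0211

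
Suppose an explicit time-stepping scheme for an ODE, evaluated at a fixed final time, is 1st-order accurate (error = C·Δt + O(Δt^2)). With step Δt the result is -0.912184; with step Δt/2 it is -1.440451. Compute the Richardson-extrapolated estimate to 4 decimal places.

-1.9687

Extrapolated value = (2·A(Δt/2) − A(Δt)) / (2 − 1)
= (2·(-1.440451) − (-0.912184)) / 1
= -1.968718 / 1 = -1.968718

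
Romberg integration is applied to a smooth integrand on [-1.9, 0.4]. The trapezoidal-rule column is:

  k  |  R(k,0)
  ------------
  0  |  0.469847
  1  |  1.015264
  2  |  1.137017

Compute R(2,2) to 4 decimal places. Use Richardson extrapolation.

1.1763

Richardson extrapolation on the trapezoidal column (denominator 4−1=3):
R(1,1) = 1.015264 + (1.015264 − 0.469847)/3 = 1.197070
R(2,1) = (4·1.137017 − 1.015264) / 3 = 1.177601
R(2,2) = 1.177601 + (1.177601 − 1.197070)/15 = 1.176303
(Column j=1 coincides with Simpson's rule on the same nodes.)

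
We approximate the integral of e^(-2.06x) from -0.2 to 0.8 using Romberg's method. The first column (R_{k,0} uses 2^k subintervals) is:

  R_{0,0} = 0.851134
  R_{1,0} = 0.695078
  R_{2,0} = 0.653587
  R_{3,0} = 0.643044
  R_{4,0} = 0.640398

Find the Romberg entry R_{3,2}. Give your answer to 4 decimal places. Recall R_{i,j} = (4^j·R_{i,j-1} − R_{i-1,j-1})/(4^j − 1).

0.6395

R_{2,1} = 0.653587 + (0.653587 − 0.695078)/3 = 0.639757
R_{3,1} = (4·0.643044 − 0.653587) / 3 = 0.639530
R_{3,2} = 0.639530 + (0.639530 − 0.639757)/15 = 0.639515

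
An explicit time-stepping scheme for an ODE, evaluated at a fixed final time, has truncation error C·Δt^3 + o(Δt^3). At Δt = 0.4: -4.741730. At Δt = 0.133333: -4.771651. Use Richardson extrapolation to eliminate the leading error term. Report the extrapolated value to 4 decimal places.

-4.7728

The leading error scales as Δt^3; refining by a factor of 3 reduces it by 3^3 = 27.
Extrapolated value = (27·A(Δt/3) − A(Δt)) / (27 − 1)
= (27·(-4.771651) − (-4.741730)) / 26
= -124.092847 / 26 = -4.772802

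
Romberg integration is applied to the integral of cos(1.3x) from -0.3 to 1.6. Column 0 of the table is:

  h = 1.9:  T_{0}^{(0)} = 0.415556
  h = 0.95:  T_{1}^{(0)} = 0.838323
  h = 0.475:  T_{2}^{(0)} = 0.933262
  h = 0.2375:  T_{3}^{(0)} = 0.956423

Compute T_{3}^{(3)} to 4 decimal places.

Richardson extrapolation on the trapezoidal column (denominator 4−1=3):
T_{1}^{(1)} = 0.838323 + (0.838323 − 0.415556)/3 = 0.979245
T_{2}^{(1)} = 0.933262 + (0.933262 − 0.838323)/3 = 0.964908
T_{3}^{(1)} = (4·0.956423 − 0.933262) / 3 = 0.964143
T_{2}^{(2)} = 0.964908 + (0.964908 − 0.979245)/15 = 0.963952
T_{3}^{(2)} = (16·0.964143 − 0.964908) / 15 = 0.964092
T_{3}^{(3)} = (64·0.964092 − 0.963952) / 63 = 0.964094

0.9641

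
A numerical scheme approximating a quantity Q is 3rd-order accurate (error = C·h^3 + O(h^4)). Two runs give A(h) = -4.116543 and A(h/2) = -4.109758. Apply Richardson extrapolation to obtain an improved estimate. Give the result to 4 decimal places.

Extrapolated value = (8·A(h/2) − A(h)) / (8 − 1)
= (8·(-4.109758) − (-4.116543)) / 7
= -28.761521 / 7 = -4.108789

-4.1088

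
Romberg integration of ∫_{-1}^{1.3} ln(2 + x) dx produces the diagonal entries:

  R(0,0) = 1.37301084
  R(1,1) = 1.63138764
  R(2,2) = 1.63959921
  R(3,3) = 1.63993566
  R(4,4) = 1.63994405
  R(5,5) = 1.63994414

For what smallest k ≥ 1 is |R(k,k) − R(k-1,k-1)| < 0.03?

|R(1,1) − R(0,0)| = 0.25837680 ≥ 0.03
|R(2,2) − R(1,1)| = 0.00821157 < 0.03

k = 2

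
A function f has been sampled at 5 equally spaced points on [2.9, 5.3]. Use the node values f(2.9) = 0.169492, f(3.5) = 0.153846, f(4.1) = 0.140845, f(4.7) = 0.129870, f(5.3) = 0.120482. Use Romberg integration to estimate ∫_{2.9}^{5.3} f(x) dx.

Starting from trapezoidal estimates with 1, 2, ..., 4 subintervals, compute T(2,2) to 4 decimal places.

T(0,0) (trapezoid, 1 panel, h=2.4000): 0.347969
T(1,0) (trapezoid, 2 panels, h=1.2000): 0.342998
T(2,0) (trapezoid, 4 panels, h=0.6000): 0.341729
T(1,1) = 0.342998 + (0.342998 − 0.347969)/3 = 0.341341
T(2,1) = 0.341729 + (0.341729 − 0.342998)/3 = 0.341306
T(2,2) = 0.341306 + (0.341306 − 0.341341)/15 = 0.341304

0.3413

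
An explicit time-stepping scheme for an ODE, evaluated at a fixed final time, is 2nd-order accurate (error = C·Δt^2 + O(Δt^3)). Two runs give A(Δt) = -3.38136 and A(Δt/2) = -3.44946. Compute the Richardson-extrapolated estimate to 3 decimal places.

Extrapolated value = (4·A(Δt/2) − A(Δt)) / (4 − 1)
= (4·(-3.44946) − (-3.38136)) / 3
= -10.41648 / 3 = -3.47216

-3.472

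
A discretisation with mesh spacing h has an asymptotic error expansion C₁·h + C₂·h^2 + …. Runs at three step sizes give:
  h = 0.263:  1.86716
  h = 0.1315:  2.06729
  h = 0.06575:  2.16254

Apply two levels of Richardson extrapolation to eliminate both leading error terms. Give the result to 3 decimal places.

2.255

First eliminate the h term (factor 2^1 = 2):
  B₁ = (2·2.06729 − 1.86716)/1 = 2.26742
  B₂ = (2·2.16254 − 2.06729)/1 = 2.25779
Then eliminate the h^2 term (factor 2^2 = 4):
  (4·2.25779 − 2.26742)/3 = 2.25458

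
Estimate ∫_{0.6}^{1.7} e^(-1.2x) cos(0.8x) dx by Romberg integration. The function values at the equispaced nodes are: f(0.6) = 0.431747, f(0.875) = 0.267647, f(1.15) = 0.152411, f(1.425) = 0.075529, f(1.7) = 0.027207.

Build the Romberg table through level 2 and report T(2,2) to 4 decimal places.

T(0,0) (trapezoid, 1 panel, h=1.1000): 0.252425
T(1,0) (trapezoid, 2 panels, h=0.5500): 0.210038
T(2,0) (trapezoid, 4 panels, h=0.2750): 0.199393
T(1,1) = 0.210038 + (0.210038 − 0.252425)/3 = 0.195909
T(2,1) = 0.199393 + (0.199393 − 0.210038)/3 = 0.195845
T(2,2) = 0.195845 + (0.195845 − 0.195909)/15 = 0.195841

0.1958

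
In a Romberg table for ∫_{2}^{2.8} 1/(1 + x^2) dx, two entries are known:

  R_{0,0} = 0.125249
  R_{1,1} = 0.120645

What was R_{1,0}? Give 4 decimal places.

0.1218

From R_{1,1} = (4·R_{1,0} − R_{0,0})/3, solve for R_{1,0}:
4·R_{1,0} = 3·0.120645 + 0.125249 = 0.487184
R_{1,0} = 0.121796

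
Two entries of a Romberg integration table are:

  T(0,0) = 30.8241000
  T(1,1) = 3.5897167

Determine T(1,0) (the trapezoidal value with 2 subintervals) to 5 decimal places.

From T(1,1) = (4·T(1,0) − T(0,0))/3, solve for T(1,0):
4·T(1,0) = 3·3.5897167 + 30.8241000 = 41.5932501
T(1,0) = 10.3983125

10.39831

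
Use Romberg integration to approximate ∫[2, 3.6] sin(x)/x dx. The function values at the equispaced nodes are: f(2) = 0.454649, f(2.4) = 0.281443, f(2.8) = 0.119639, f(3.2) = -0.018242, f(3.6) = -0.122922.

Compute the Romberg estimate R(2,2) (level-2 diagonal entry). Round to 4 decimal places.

R(0,0) (trapezoid, 1 panel, h=1.6000): 0.265382
R(1,0) (trapezoid, 2 panels, h=0.8000): 0.228402
R(2,0) (trapezoid, 4 panels, h=0.4000): 0.219481
R(1,1) = 0.228402 + (0.228402 − 0.265382)/3 = 0.216075
R(2,1) = 0.219481 + (0.219481 − 0.228402)/3 = 0.216507
R(2,2) = 0.216507 + (0.216507 − 0.216075)/15 = 0.216536

0.2165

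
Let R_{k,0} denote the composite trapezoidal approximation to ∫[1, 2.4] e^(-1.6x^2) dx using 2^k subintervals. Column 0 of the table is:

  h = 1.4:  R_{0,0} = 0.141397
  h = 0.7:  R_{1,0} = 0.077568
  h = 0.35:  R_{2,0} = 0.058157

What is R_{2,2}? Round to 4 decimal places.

0.0514

Richardson extrapolation on the trapezoidal column (denominator 4−1=3):
R_{1,1} = (4·0.077568 − 0.141397) / 3 = 0.056292
R_{2,1} = 0.058157 + (0.058157 − 0.077568)/3 = 0.051687
R_{2,2} = (16·0.051687 − 0.056292) / 15 = 0.051380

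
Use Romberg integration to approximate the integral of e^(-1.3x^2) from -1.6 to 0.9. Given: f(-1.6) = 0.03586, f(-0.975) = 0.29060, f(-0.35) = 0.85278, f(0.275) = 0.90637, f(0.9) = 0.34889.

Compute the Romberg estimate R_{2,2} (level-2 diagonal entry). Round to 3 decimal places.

R_{0,0} (trapezoid, 1 panel, h=2.5000): 0.48094
R_{1,0} (trapezoid, 2 panels, h=1.2500): 1.30644
R_{2,0} (trapezoid, 4 panels, h=0.6250): 1.40133
R_{1,1} = 1.30644 + (1.30644 − 0.48094)/3 = 1.58161
R_{2,1} = 1.40133 + (1.40133 − 1.30644)/3 = 1.43296
R_{2,2} = 1.43296 + (1.43296 − 1.58161)/15 = 1.42305

1.423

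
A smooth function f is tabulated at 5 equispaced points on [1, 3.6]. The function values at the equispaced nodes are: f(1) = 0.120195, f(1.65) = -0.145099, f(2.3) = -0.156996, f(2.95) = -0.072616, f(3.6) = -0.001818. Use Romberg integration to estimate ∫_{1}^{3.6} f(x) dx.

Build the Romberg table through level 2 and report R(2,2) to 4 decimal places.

-0.2318

R(0,0) (trapezoid, 1 panel, h=2.6000): 0.153890
R(1,0) (trapezoid, 2 panels, h=1.3000): -0.127150
R(2,0) (trapezoid, 4 panels, h=0.6500): -0.205090
R(1,1) = -0.127150 + (-0.127150 − 0.153890)/3 = -0.220830
R(2,1) = -0.205090 + (-0.205090 − (-0.127150))/3 = -0.231070
R(2,2) = -0.231070 + (-0.231070 − (-0.220830))/15 = -0.231753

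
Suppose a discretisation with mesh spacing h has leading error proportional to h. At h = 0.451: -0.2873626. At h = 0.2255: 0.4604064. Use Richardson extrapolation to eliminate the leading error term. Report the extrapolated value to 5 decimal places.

1.20818

The leading error scales as h; refining by a factor of 2 reduces it by 2^1 = 2.
Extrapolated value = (2·A(h/2) − A(h)) / (2 − 1)
= (2·0.4604064 − (-0.2873626)) / 1
= 1.2081754 / 1 = 1.2081754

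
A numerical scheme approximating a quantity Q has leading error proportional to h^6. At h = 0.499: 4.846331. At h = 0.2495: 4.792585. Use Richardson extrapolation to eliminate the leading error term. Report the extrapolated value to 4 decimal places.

The leading error scales as h^6; refining by a factor of 2 reduces it by 2^6 = 64.
Extrapolated value = (64·A(h/2) − A(h)) / (64 − 1)
= (64·4.792585 − 4.846331) / 63
= 301.879109 / 63 = 4.791732

4.7917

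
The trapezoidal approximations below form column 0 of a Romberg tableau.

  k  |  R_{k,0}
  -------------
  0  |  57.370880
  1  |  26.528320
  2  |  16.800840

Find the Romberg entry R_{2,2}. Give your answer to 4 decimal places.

13.3791

R_{1,1} = 26.528320 + (26.528320 − 57.370880)/3 = 16.247467
R_{2,1} = (4·16.800840 − 26.528320) / 3 = 13.558347
R_{2,2} = (16·13.558347 − 16.247467) / 15 = 13.379072
(Column j=1 coincides with Simpson's rule on the same nodes.)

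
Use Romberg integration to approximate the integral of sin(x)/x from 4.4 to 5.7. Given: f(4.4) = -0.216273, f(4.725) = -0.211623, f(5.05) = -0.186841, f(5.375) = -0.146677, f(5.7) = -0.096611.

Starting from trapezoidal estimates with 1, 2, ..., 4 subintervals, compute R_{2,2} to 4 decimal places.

-0.2296

R_{0,0} (trapezoid, 1 panel, h=1.3000): -0.203375
R_{1,0} (trapezoid, 2 panels, h=0.6500): -0.223134
R_{2,0} (trapezoid, 4 panels, h=0.3250): -0.228014
R_{1,1} = -0.223134 + (-0.223134 − (-0.203375))/3 = -0.229720
R_{2,1} = -0.228014 + (-0.228014 − (-0.223134))/3 = -0.229641
R_{2,2} = -0.229641 + (-0.229641 − (-0.229720))/15 = -0.229636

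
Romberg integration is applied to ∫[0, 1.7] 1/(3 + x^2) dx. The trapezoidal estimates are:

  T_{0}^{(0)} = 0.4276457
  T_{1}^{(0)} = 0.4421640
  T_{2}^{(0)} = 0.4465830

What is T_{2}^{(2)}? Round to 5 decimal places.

T_{1}^{(1)} = (4·0.4421640 − 0.4276457) / 3 = 0.4470034
T_{2}^{(1)} = 0.4465830 + (0.4465830 − 0.4421640)/3 = 0.4480560
T_{2}^{(2)} = 0.4480560 + (0.4480560 − 0.4470034)/15 = 0.4481262

0.44813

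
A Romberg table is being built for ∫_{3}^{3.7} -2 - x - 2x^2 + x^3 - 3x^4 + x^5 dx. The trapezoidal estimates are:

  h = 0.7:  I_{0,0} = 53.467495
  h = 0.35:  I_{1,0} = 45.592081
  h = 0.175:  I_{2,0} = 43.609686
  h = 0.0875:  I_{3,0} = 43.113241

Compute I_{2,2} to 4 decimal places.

42.9477

I_{1,1} = (4·45.592081 − 53.467495) / 3 = 42.966943
I_{2,1} = (4·43.609686 − 45.592081) / 3 = 42.948888
I_{2,2} = 42.948888 + (42.948888 − 42.966943)/15 = 42.947684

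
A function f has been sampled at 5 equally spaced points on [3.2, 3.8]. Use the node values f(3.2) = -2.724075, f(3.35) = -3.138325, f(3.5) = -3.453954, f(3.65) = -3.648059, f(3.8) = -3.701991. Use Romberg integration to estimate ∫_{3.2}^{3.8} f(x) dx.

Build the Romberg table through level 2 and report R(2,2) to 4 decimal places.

-2.0240

R(0,0) (trapezoid, 1 panel, h=0.6000): -1.927820
R(1,0) (trapezoid, 2 panels, h=0.3000): -2.000096
R(2,0) (trapezoid, 4 panels, h=0.1500): -2.018006
R(1,1) = -2.000096 + (-2.000096 − (-1.927820))/3 = -2.024188
R(2,1) = -2.018006 + (-2.018006 − (-2.000096))/3 = -2.023976
R(2,2) = -2.023976 + (-2.023976 − (-2.024188))/15 = -2.023962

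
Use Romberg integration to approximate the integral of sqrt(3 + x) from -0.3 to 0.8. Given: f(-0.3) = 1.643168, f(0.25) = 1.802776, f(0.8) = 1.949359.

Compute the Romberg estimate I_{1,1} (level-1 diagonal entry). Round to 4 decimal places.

I_{0,0} (trapezoid, 1 panel, h=1.1000): 1.975890
I_{1,0} (trapezoid, 2 panels, h=0.5500): 1.979472
I_{1,1} = 1.979472 + (1.979472 − 1.975890)/3 = 1.980666

1.9807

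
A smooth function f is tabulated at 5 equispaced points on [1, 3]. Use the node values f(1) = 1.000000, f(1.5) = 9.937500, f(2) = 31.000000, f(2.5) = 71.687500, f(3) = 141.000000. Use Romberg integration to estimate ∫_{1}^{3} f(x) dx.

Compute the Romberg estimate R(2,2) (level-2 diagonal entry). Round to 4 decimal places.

R(0,0) (trapezoid, 1 panel, h=2.0000): 142.000000
R(1,0) (trapezoid, 2 panels, h=1.0000): 102.000000
R(2,0) (trapezoid, 4 panels, h=0.5000): 91.812500
R(1,1) = 102.000000 + (102.000000 − 142.000000)/3 = 88.666667
R(2,1) = 91.812500 + (91.812500 − 102.000000)/3 = 88.416667
R(2,2) = 88.416667 + (88.416667 − 88.666667)/15 = 88.400000

88.4000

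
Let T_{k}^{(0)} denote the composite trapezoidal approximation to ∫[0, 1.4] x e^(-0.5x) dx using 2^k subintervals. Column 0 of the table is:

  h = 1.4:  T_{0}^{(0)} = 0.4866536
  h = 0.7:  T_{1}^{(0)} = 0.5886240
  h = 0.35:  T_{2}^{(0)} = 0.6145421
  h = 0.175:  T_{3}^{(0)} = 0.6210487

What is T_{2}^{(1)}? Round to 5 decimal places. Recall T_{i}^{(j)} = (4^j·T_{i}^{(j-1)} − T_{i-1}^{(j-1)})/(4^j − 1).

0.62318

Richardson extrapolation on the trapezoidal column (denominator 4−1=3):
T_{2}^{(1)} = (4·0.6145421 − 0.5886240) / 3 = 0.6231815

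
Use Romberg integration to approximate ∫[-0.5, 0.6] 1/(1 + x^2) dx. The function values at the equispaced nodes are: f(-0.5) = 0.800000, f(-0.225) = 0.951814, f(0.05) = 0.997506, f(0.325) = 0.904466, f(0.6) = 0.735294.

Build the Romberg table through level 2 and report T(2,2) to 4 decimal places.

1.0037

T(0,0) (trapezoid, 1 panel, h=1.1000): 0.844412
T(1,0) (trapezoid, 2 panels, h=0.5500): 0.970834
T(2,0) (trapezoid, 4 panels, h=0.2750): 0.995894
T(1,1) = 0.970834 + (0.970834 − 0.844412)/3 = 1.012975
T(2,1) = 0.995894 + (0.995894 − 0.970834)/3 = 1.004247
T(2,2) = 1.004247 + (1.004247 − 1.012975)/15 = 1.003665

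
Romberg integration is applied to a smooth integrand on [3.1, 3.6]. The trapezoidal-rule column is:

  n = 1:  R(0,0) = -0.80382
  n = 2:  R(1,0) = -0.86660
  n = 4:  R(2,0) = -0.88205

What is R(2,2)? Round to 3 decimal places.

-0.887

Richardson extrapolation on the trapezoidal column (denominator 4−1=3):
R(1,1) = (4·(-0.86660) − (-0.80382)) / 3 = -0.88753
R(2,1) = -0.88205 + (-0.88205 − (-0.86660))/3 = -0.88720
R(2,2) = (16·(-0.88720) − (-0.88753)) / 15 = -0.88718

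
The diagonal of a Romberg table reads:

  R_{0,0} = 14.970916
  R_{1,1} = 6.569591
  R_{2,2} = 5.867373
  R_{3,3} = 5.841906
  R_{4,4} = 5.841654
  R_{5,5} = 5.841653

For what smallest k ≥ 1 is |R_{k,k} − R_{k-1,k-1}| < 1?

k = 2

|R_{1,1} − R_{0,0}| = 8.401325 ≥ 1
|R_{2,2} − R_{1,1}| = 0.702218 < 1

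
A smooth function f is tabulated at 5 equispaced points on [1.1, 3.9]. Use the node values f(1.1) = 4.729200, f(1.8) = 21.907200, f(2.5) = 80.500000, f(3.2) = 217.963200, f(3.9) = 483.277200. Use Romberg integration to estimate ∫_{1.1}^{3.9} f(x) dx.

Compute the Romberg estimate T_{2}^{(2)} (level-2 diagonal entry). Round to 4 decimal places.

375.1346

T_{0}^{(0)} (trapezoid, 1 panel, h=2.8000): 683.208960
T_{1}^{(0)} (trapezoid, 2 panels, h=1.4000): 454.304480
T_{2}^{(0)} (trapezoid, 4 panels, h=0.7000): 395.061520
T_{1}^{(1)} = 454.304480 + (454.304480 − 683.208960)/3 = 378.002987
T_{2}^{(1)} = 395.061520 + (395.061520 − 454.304480)/3 = 375.313867
T_{2}^{(2)} = 375.313867 + (375.313867 − 378.002987)/15 = 375.134592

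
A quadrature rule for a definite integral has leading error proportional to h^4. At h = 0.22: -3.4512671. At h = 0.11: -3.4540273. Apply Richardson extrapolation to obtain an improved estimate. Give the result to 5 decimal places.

The leading error scales as h^4; refining by a factor of 2 reduces it by 2^4 = 16.
Extrapolated value = (16·A(h/2) − A(h)) / (16 − 1)
= (16·(-3.4540273) − (-3.4512671)) / 15
= -51.8131697 / 15 = -3.4542113

-3.45421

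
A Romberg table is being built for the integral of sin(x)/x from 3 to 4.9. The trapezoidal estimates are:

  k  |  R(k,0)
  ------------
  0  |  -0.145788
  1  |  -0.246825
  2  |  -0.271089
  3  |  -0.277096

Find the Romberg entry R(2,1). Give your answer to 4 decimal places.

Richardson extrapolation on the trapezoidal column (denominator 4−1=3):
R(2,1) = -0.271089 + (-0.271089 − (-0.246825))/3 = -0.279177

-0.2792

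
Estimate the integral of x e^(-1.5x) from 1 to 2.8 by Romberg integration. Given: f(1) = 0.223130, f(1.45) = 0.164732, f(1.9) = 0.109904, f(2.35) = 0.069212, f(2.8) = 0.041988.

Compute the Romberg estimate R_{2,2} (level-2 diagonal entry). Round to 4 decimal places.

0.2132

R_{0,0} (trapezoid, 1 panel, h=1.8000): 0.238606
R_{1,0} (trapezoid, 2 panels, h=0.9000): 0.218217
R_{2,0} (trapezoid, 4 panels, h=0.4500): 0.214383
R_{1,1} = 0.218217 + (0.218217 − 0.238606)/3 = 0.211421
R_{2,1} = 0.214383 + (0.214383 − 0.218217)/3 = 0.213105
R_{2,2} = 0.213105 + (0.213105 − 0.211421)/15 = 0.213217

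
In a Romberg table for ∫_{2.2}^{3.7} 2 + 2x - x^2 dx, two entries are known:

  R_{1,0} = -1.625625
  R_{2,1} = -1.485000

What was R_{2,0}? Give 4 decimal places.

-1.5202

From R_{2,1} = (4·R_{2,0} − R_{1,0})/3, solve for R_{2,0}:
4·R_{2,0} = 3·(-1.485000) + (-1.625625) = -6.080625
R_{2,0} = -1.520156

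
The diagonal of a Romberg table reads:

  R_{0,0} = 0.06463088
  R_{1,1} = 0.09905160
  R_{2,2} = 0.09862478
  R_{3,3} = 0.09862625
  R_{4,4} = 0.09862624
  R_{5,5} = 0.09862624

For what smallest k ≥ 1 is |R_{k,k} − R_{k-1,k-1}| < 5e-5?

k = 3

|R_{1,1} − R_{0,0}| = 0.03442072 ≥ 5e-5
|R_{2,2} − R_{1,1}| = 0.00042682 ≥ 5e-5
|R_{3,3} − R_{2,2}| = 0.00000147 < 5e-5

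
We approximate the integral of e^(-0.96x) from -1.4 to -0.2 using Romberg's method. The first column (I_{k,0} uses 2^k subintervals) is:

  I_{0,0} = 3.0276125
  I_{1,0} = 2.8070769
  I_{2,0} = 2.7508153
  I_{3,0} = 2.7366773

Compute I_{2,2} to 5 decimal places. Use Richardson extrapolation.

Richardson extrapolation on the trapezoidal column (denominator 4−1=3):
I_{1,1} = (4·2.8070769 − 3.0276125) / 3 = 2.7335650
I_{2,1} = (4·2.7508153 − 2.8070769) / 3 = 2.7320614
I_{2,2} = 2.7320614 + (2.7320614 − 2.7335650)/15 = 2.7319612
(Column j=1 coincides with Simpson's rule on the same nodes.)

2.73196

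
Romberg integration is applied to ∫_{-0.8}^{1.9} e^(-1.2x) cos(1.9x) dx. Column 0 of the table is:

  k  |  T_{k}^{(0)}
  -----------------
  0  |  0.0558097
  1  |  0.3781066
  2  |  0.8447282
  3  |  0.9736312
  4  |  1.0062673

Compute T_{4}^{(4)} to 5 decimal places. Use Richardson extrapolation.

Richardson extrapolation on the trapezoidal column (denominator 4−1=3):
T_{1}^{(1)} = (4·0.3781066 − 0.0558097) / 3 = 0.4855389
T_{2}^{(1)} = 0.8447282 + (0.8447282 − 0.3781066)/3 = 1.0002687
T_{3}^{(1)} = 0.9736312 + (0.9736312 − 0.8447282)/3 = 1.0165989
T_{4}^{(1)} = 1.0062673 + (1.0062673 − 0.9736312)/3 = 1.0171460
T_{2}^{(2)} = (16·1.0002687 − 0.4855389) / 15 = 1.0345840
T_{3}^{(2)} = (16·1.0165989 − 1.0002687) / 15 = 1.0176876
T_{4}^{(2)} = 1.0171460 + (1.0171460 − 1.0165989)/15 = 1.0171825
T_{3}^{(3)} = 1.0176876 + (1.0176876 − 1.0345840)/63 = 1.0174194
T_{4}^{(3)} = (64·1.0171825 − 1.0176876) / 63 = 1.0171745
T_{4}^{(4)} = 1.0171745 + (1.0171745 − 1.0174194)/255 = 1.0171735

1.01717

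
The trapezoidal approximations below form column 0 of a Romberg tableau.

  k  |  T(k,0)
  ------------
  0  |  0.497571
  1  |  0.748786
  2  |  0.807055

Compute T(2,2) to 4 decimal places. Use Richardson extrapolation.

T(1,1) = (4·0.748786 − 0.497571) / 3 = 0.832524
T(2,1) = 0.807055 + (0.807055 − 0.748786)/3 = 0.826478
T(2,2) = (16·0.826478 − 0.832524) / 15 = 0.826075

0.8261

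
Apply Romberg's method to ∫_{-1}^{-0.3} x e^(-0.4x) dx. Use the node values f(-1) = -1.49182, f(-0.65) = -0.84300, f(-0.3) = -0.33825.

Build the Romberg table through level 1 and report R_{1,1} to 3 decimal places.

-0.607

R_{0,0} (trapezoid, 1 panel, h=0.7000): -0.64052
R_{1,0} (trapezoid, 2 panels, h=0.3500): -0.61531
R_{1,1} = -0.61531 + (-0.61531 − (-0.64052))/3 = -0.60691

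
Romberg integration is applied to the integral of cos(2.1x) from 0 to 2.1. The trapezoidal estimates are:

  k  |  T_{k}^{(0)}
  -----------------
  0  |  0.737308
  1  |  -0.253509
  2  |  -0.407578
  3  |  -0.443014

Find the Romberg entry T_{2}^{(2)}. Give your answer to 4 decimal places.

-0.4506

T_{1}^{(1)} = (4·(-0.253509) − 0.737308) / 3 = -0.583781
T_{2}^{(1)} = (4·(-0.407578) − (-0.253509)) / 3 = -0.458934
T_{2}^{(2)} = -0.458934 + (-0.458934 − (-0.583781))/15 = -0.450611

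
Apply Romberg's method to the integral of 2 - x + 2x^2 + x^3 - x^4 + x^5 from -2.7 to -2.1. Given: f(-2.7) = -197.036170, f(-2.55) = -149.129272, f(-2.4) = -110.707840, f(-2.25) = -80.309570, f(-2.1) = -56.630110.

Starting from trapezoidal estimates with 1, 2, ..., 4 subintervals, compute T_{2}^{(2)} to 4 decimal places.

T_{0}^{(0)} (trapezoid, 1 panel, h=0.6000): -76.099884
T_{1}^{(0)} (trapezoid, 2 panels, h=0.3000): -71.262294
T_{2}^{(0)} (trapezoid, 4 panels, h=0.1500): -70.046973
T_{1}^{(1)} = -71.262294 + (-71.262294 − (-76.099884))/3 = -69.649764
T_{2}^{(1)} = -70.046973 + (-70.046973 − (-71.262294))/3 = -69.641866
T_{2}^{(2)} = -69.641866 + (-69.641866 − (-69.649764))/15 = -69.641339

-69.6413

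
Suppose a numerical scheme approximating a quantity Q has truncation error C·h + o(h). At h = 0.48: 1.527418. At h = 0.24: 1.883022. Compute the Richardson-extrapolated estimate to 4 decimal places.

2.2386

The leading error scales as h; refining by a factor of 2 reduces it by 2^1 = 2.
Extrapolated value = (2·A(h/2) − A(h)) / (2 − 1)
= (2·1.883022 − 1.527418) / 1
= 2.238626 / 1 = 2.238626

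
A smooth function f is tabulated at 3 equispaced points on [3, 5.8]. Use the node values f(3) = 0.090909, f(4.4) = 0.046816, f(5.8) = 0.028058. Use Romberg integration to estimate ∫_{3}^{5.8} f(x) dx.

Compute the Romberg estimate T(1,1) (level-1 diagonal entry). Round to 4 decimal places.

0.1429

T(0,0) (trapezoid, 1 panel, h=2.8000): 0.166554
T(1,0) (trapezoid, 2 panels, h=1.4000): 0.148819
T(1,1) = 0.148819 + (0.148819 − 0.166554)/3 = 0.142907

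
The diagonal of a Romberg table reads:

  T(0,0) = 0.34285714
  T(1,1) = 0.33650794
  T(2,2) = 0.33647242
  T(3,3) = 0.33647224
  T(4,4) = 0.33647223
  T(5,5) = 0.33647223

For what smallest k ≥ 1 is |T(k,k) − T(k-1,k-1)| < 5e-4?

|T(1,1) − T(0,0)| = 0.00634920 ≥ 5e-4
|T(2,2) − T(1,1)| = 0.00003552 < 5e-4

k = 2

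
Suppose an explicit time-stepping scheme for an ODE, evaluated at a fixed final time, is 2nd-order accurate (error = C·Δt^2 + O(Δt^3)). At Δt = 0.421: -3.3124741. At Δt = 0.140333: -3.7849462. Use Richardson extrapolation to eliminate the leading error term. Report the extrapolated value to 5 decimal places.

-3.84401

The leading error scales as Δt^2; refining by a factor of 3 reduces it by 3^2 = 9.
Extrapolated value = (9·A(Δt/3) − A(Δt)) / (9 − 1)
= (9·(-3.7849462) − (-3.3124741)) / 8
= -30.7520417 / 8 = -3.8440052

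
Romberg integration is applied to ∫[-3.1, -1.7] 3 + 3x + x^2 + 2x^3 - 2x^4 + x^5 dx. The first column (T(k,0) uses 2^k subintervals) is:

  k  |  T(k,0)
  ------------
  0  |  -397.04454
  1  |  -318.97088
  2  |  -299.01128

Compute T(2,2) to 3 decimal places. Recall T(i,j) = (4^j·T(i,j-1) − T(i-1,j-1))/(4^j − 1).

Richardson extrapolation on the trapezoidal column (denominator 4−1=3):
T(1,1) = (4·(-318.97088) − (-397.04454)) / 3 = -292.94633
T(2,1) = -299.01128 + (-299.01128 − (-318.97088))/3 = -292.35808
T(2,2) = -292.35808 + (-292.35808 − (-292.94633))/15 = -292.31886

-292.319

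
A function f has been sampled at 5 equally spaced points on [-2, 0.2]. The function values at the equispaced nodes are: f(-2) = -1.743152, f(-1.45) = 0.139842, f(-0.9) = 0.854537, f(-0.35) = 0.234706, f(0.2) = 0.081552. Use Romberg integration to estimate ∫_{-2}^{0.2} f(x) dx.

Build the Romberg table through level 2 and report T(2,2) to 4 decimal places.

0.2593

T(0,0) (trapezoid, 1 panel, h=2.2000): -1.827760
T(1,0) (trapezoid, 2 panels, h=1.1000): 0.026111
T(2,0) (trapezoid, 4 panels, h=0.5500): 0.219057
T(1,1) = 0.026111 + (0.026111 − (-1.827760))/3 = 0.644068
T(2,1) = 0.219057 + (0.219057 − 0.026111)/3 = 0.283372
T(2,2) = 0.283372 + (0.283372 − 0.644068)/15 = 0.259326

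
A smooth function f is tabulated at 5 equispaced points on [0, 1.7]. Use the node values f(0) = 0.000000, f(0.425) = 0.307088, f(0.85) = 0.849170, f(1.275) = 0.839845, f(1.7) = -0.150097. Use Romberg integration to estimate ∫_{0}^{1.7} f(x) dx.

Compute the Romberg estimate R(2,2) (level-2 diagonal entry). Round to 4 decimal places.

0.8659

R(0,0) (trapezoid, 1 panel, h=1.7000): -0.127582
R(1,0) (trapezoid, 2 panels, h=0.8500): 0.658003
R(2,0) (trapezoid, 4 panels, h=0.4250): 0.816448
R(1,1) = 0.658003 + (0.658003 − (-0.127582))/3 = 0.919865
R(2,1) = 0.816448 + (0.816448 − 0.658003)/3 = 0.869263
R(2,2) = 0.869263 + (0.869263 − 0.919865)/15 = 0.865890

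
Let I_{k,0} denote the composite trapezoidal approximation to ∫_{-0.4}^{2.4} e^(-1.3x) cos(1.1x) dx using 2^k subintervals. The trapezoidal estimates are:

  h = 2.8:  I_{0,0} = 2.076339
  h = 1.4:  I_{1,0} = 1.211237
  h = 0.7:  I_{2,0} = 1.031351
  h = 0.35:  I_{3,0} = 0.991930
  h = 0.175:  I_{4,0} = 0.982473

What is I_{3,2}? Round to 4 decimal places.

Richardson extrapolation on the trapezoidal column (denominator 4−1=3):
I_{2,1} = (4·1.031351 − 1.211237) / 3 = 0.971389
I_{3,1} = 0.991930 + (0.991930 − 1.031351)/3 = 0.978790
I_{3,2} = 0.978790 + (0.978790 − 0.971389)/15 = 0.979283
(Column j=1 coincides with Simpson's rule on the same nodes.)

0.9793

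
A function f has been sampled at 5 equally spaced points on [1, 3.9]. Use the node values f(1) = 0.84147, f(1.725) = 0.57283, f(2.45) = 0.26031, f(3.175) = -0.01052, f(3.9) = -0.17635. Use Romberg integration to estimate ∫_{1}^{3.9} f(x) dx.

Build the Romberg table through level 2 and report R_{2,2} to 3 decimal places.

R_{0,0} (trapezoid, 1 panel, h=2.9000): 0.96442
R_{1,0} (trapezoid, 2 panels, h=1.4500): 0.85966
R_{2,0} (trapezoid, 4 panels, h=0.7250): 0.83751
R_{1,1} = 0.85966 + (0.85966 − 0.96442)/3 = 0.82474
R_{2,1} = 0.83751 + (0.83751 − 0.85966)/3 = 0.83013
R_{2,2} = 0.83013 + (0.83013 − 0.82474)/15 = 0.83049

0.830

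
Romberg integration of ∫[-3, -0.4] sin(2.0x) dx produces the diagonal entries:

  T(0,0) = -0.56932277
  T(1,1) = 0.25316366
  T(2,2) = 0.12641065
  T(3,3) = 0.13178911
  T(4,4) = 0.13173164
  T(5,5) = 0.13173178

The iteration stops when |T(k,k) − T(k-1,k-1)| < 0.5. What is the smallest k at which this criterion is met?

|T(1,1) − T(0,0)| = 0.82248643 ≥ 0.5
|T(2,2) − T(1,1)| = 0.12675301 < 0.5

k = 2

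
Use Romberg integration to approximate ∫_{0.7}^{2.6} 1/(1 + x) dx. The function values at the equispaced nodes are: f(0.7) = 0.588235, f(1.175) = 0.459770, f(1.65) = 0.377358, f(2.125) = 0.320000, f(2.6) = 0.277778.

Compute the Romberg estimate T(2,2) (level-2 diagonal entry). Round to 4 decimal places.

T(0,0) (trapezoid, 1 panel, h=1.9000): 0.822712
T(1,0) (trapezoid, 2 panels, h=0.9500): 0.769846
T(2,0) (trapezoid, 4 panels, h=0.4750): 0.755314
T(1,1) = 0.769846 + (0.769846 − 0.822712)/3 = 0.752224
T(2,1) = 0.755314 + (0.755314 − 0.769846)/3 = 0.750470
T(2,2) = 0.750470 + (0.750470 − 0.752224)/15 = 0.750353

0.7504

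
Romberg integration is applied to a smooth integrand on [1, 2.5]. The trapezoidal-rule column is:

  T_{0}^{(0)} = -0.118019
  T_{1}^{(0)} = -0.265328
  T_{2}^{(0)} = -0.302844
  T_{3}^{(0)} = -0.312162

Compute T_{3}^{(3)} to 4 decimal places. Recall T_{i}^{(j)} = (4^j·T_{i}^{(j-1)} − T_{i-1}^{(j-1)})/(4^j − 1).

Richardson extrapolation on the trapezoidal column (denominator 4−1=3):
T_{1}^{(1)} = (4·(-0.265328) − (-0.118019)) / 3 = -0.314431
T_{2}^{(1)} = (4·(-0.302844) − (-0.265328)) / 3 = -0.315349
T_{3}^{(1)} = (4·(-0.312162) − (-0.302844)) / 3 = -0.315268
T_{2}^{(2)} = (16·(-0.315349) − (-0.314431)) / 15 = -0.315410
T_{3}^{(2)} = -0.315268 + (-0.315268 − (-0.315349))/15 = -0.315263
T_{3}^{(3)} = (64·(-0.315263) − (-0.315410)) / 63 = -0.315261
(Column j=1 coincides with Simpson's rule on the same nodes.)

-0.3153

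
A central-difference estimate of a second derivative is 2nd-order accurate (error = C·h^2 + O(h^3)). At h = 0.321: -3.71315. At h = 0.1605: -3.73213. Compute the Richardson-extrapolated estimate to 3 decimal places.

-3.738

The leading error scales as h^2; refining by a factor of 2 reduces it by 2^2 = 4.
Extrapolated value = (4·A(h/2) − A(h)) / (4 − 1)
= (4·(-3.73213) − (-3.71315)) / 3
= -11.21537 / 3 = -3.73846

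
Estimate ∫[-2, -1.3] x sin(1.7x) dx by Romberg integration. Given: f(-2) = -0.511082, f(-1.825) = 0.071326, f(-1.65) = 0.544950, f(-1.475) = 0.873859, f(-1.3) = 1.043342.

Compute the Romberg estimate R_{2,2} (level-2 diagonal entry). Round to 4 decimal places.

R_{0,0} (trapezoid, 1 panel, h=0.7000): 0.186291
R_{1,0} (trapezoid, 2 panels, h=0.3500): 0.283878
R_{2,0} (trapezoid, 4 panels, h=0.1750): 0.307346
R_{1,1} = 0.283878 + (0.283878 − 0.186291)/3 = 0.316407
R_{2,1} = 0.307346 + (0.307346 − 0.283878)/3 = 0.315169
R_{2,2} = 0.315169 + (0.315169 − 0.316407)/15 = 0.315086

0.3151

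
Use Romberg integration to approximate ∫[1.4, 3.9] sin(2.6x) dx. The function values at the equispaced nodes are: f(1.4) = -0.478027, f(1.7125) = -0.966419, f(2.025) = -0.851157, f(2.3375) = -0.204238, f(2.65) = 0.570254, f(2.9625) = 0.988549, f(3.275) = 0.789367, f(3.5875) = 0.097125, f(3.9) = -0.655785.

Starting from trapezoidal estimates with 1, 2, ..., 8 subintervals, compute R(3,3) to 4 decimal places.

-0.0468

R(0,0) (trapezoid, 1 panel, h=2.5000): -1.417265
R(1,0) (trapezoid, 2 panels, h=1.2500): 0.004185
R(2,0) (trapezoid, 4 panels, h=0.6250): -0.036526
R(3,0) (trapezoid, 8 panels, h=0.3125): -0.044820
R(1,1) = 0.004185 + (0.004185 − (-1.417265))/3 = 0.478002
R(2,1) = -0.036526 + (-0.036526 − 0.004185)/3 = -0.050096
R(3,1) = -0.044820 + (-0.044820 − (-0.036526))/3 = -0.047585
R(2,2) = -0.050096 + (-0.050096 − 0.478002)/15 = -0.085303
R(3,2) = -0.047585 + (-0.047585 − (-0.050096))/15 = -0.047418
R(3,3) = -0.047418 + (-0.047418 − (-0.085303))/63 = -0.046817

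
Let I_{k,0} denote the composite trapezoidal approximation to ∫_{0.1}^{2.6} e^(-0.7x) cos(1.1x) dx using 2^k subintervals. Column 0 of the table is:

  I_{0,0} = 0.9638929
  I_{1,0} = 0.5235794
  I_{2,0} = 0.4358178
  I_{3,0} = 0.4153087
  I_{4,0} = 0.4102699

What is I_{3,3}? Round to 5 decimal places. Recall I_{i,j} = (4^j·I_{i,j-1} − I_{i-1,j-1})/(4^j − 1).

0.40860

Richardson extrapolation on the trapezoidal column (denominator 4−1=3):
I_{1,1} = (4·0.5235794 − 0.9638929) / 3 = 0.3768082
I_{2,1} = (4·0.4358178 − 0.5235794) / 3 = 0.4065639
I_{3,1} = 0.4153087 + (0.4153087 − 0.4358178)/3 = 0.4084723
I_{2,2} = 0.4065639 + (0.4065639 − 0.3768082)/15 = 0.4085476
I_{3,2} = (16·0.4084723 − 0.4065639) / 15 = 0.4085995
I_{3,3} = (64·0.4085995 − 0.4085476) / 63 = 0.4086003
(Column j=1 coincides with Simpson's rule on the same nodes.)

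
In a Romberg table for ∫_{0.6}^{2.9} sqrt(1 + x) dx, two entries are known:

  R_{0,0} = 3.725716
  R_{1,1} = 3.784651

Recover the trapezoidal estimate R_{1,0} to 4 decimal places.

3.7699

From R_{1,1} = (4·R_{1,0} − R_{0,0})/3, solve for R_{1,0}:
4·R_{1,0} = 3·3.784651 + 3.725716 = 15.079669
R_{1,0} = 3.769917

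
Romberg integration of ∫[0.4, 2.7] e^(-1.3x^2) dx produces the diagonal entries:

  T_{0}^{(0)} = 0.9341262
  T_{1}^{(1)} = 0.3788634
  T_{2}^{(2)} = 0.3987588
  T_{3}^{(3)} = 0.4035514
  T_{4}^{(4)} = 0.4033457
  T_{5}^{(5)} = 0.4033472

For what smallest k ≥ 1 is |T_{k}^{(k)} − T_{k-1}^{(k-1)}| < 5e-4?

k = 4

|T_{1}^{(1)} − T_{0}^{(0)}| = 0.5552628 ≥ 5e-4
|T_{2}^{(2)} − T_{1}^{(1)}| = 0.0198954 ≥ 5e-4
|T_{3}^{(3)} − T_{2}^{(2)}| = 0.0047926 ≥ 5e-4
|T_{4}^{(4)} − T_{3}^{(3)}| = 0.0002057 < 5e-4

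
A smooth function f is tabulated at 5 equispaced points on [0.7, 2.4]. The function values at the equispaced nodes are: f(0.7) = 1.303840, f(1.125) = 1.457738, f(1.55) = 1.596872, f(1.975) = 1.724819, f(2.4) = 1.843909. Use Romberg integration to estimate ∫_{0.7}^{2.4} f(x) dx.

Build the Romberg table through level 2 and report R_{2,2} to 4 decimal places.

R_{0,0} (trapezoid, 1 panel, h=1.7000): 2.675587
R_{1,0} (trapezoid, 2 panels, h=0.8500): 2.695135
R_{2,0} (trapezoid, 4 panels, h=0.4250): 2.700154
R_{1,1} = 2.695135 + (2.695135 − 2.675587)/3 = 2.701651
R_{2,1} = 2.700154 + (2.700154 − 2.695135)/3 = 2.701827
R_{2,2} = 2.701827 + (2.701827 − 2.701651)/15 = 2.701839

2.7018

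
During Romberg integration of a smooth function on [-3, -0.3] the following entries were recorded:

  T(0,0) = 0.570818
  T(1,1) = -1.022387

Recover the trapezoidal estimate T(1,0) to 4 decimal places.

From T(1,1) = (4·T(1,0) − T(0,0))/3, solve for T(1,0):
4·T(1,0) = 3·(-1.022387) + 0.570818 = -2.496343
T(1,0) = -0.624086

-0.6241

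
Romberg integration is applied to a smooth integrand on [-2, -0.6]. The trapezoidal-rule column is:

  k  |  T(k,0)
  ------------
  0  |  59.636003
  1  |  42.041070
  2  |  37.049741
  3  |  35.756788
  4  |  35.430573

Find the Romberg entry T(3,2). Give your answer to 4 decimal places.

Richardson extrapolation on the trapezoidal column (denominator 4−1=3):
T(2,1) = (4·37.049741 − 42.041070) / 3 = 35.385965
T(3,1) = (4·35.756788 − 37.049741) / 3 = 35.325804
T(3,2) = (16·35.325804 − 35.385965) / 15 = 35.321793

35.3218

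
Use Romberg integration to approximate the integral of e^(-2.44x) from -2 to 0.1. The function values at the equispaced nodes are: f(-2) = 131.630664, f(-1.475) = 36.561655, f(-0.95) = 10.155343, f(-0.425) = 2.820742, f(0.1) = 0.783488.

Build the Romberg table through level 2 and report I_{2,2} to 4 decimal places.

53.8767

I_{0,0} (trapezoid, 1 panel, h=2.1000): 139.034860
I_{1,0} (trapezoid, 2 panels, h=1.0500): 80.180540
I_{2,0} (trapezoid, 4 panels, h=0.5250): 60.766028
I_{1,1} = 80.180540 + (80.180540 − 139.034860)/3 = 60.562433
I_{2,1} = 60.766028 + (60.766028 − 80.180540)/3 = 54.294524
I_{2,2} = 54.294524 + (54.294524 − 60.562433)/15 = 53.876663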